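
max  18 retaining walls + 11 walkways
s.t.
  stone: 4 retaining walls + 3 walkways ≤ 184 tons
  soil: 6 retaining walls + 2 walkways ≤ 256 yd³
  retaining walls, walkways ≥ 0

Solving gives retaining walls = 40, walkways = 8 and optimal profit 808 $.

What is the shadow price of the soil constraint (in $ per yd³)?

Both stone and soil are binding at x*.
Dual feasibility on the basic columns requires 4·y_stone + 6·y_soil = 18, 3·y_stone + 2·y_soil = 11.
→ y_stone = 3 and y_soil = 1.
Shadow price of soil = 1.

1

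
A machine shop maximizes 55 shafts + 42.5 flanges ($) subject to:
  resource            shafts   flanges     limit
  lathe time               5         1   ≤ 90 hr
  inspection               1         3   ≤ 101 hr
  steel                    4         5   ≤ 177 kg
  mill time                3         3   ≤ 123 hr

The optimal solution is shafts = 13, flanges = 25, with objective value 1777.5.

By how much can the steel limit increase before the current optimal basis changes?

15.75

Binding constraints: lathe time, steel. The basis is B = [[5,1],[4,5]] with det 21.
Per unit increase in steel, x* moves by d = (-0.0476, 0.2381).
The basis stays optimal until mill time becomes binding; allowable increase = 15.75 kg.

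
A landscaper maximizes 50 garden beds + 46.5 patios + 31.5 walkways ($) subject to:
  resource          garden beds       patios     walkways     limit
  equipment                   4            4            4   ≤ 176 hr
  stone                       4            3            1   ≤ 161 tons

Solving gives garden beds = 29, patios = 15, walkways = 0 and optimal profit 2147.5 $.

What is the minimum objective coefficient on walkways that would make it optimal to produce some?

39.5

At the optimum: equipment uses 176 of 176 (binding); stone uses 161 of 161 (binding).
From A_Bᵀ y = c: 4·y_equipment + 4·y_stone = 50; 4·y_equipment + 3·y_stone = 46.5.
This yields shadow prices y_equipment = 9, y_stone = 3.5.
walkways enters the basis when its profit ≥ yᵀa₃ = 9·4 + 3.5·1 = 39.5.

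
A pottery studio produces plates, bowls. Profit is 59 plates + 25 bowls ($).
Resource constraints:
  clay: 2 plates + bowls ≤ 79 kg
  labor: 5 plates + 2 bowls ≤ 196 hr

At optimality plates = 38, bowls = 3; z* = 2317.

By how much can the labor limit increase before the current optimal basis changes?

1.5

Binding constraints: clay, labor. The basis is B = [[2,1],[5,2]] with det -1.
Per unit increase in labor, x* moves by d = (1, -2).
The basis stays optimal until bowls reaches 0; allowable increase = 1.5 hr.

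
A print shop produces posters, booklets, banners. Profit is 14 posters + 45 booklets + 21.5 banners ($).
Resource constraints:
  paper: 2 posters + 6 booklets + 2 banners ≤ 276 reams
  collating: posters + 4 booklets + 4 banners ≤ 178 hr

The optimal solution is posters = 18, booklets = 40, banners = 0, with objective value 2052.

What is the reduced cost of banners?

At the optimum: paper uses 276 of 276 (binding); collating uses 178 of 178 (binding).
From A_Bᵀ y = c: 2·y_paper + 1·y_collating = 14; 6·y_paper + 4·y_collating = 45.
This yields shadow prices y_paper = 5.5, y_collating = 3.
Reduced cost of banners: c₃ − yᵀa₃ = 21.5 − (5.5·2 + 3·4) = 21.5 − 23 = -1.5.

-1.5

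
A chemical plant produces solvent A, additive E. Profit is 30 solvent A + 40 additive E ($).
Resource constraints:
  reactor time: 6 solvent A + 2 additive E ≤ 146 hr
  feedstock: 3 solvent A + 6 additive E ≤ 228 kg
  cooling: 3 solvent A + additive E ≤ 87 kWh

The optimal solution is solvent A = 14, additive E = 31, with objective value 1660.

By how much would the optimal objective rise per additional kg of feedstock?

6

At the optimum: reactor time uses 146 of 146 (binding); feedstock uses 228 of 228 (binding); cooling uses 73 of 87 (slack = 14).
Slack constraints have shadow price 0 (complementary slackness).
The binding rows give the dual system: 6·y_reactor time + 3·y_feedstock = 30 and 2·y_reactor time + 6·y_feedstock = 40.
This yields shadow prices y_reactor time = 2, y_feedstock = 6.
Shadow price of feedstock = 6.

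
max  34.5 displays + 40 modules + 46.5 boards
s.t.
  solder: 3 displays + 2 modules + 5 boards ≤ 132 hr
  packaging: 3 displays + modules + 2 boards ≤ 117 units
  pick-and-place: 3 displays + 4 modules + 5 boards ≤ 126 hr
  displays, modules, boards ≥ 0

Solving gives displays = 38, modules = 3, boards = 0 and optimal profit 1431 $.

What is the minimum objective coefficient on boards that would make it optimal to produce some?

Check each constraint at x*: solder 120/132 (slack 12); packaging 117/117 (tight); pick-and-place 126/126 (tight).
Slack constraints have shadow price 0 (complementary slackness).
The binding rows give the dual system: 3·y_packaging + 3·y_pick-and-place = 34.5 and 1·y_packaging + 4·y_pick-and-place = 40.
Solving: y_packaging = 2, y_pick-and-place = 9.5.
boards enters the basis when its profit ≥ yᵀa₃ = 2·2 + 9.5·5 = 51.5.

51.5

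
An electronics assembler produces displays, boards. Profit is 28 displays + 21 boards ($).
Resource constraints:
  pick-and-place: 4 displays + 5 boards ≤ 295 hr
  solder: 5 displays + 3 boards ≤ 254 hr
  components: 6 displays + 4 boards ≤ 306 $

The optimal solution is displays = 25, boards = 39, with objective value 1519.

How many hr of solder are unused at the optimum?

12

solder used = 5·25 + 3·39 = 242; slack = 254 − 242 = 12.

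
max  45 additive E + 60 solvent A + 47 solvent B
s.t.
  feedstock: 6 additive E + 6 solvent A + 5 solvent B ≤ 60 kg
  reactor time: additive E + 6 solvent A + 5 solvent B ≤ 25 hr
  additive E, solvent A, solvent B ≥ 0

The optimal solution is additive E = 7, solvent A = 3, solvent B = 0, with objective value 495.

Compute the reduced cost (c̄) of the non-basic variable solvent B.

At the optimum: feedstock uses 60 of 60 (binding); reactor time uses 25 of 25 (binding).
The binding rows give the dual system: 6·y_feedstock + 1·y_reactor time = 45 and 6·y_feedstock + 6·y_reactor time = 60.
This yields shadow prices y_feedstock = 7, y_reactor time = 3.
Reduced cost of solvent B: c₃ − yᵀa₃ = 47 − (7·5 + 3·5) = 47 − 50 = -3.

-3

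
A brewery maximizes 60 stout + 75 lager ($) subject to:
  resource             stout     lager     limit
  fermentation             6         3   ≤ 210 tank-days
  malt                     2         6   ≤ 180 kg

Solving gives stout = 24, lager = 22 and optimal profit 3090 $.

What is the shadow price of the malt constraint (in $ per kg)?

At the optimum: fermentation uses 210 of 210 (binding); malt uses 180 of 180 (binding).
Dual feasibility on the basic columns requires 6·y_fermentation + 2·y_malt = 60, 3·y_fermentation + 6·y_malt = 75.
This yields shadow prices y_fermentation = 7, y_malt = 9.
Shadow price of malt = 9.

9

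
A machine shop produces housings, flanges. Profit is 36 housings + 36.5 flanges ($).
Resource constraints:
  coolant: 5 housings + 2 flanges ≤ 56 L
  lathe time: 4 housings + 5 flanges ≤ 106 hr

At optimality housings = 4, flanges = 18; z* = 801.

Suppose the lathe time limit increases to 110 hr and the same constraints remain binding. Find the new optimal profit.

827

At the optimum: coolant uses 56 of 56 (binding); lathe time uses 106 of 106 (binding).
The binding rows give the dual system: 5·y_coolant + 4·y_lathe time = 36 and 2·y_coolant + 5·y_lathe time = 36.5.
Solving: y_coolant = 2, y_lathe time = 6.5.
Δz = y_lathe time·Δb = 6.5 × (4) = 26, so new z* = 801 + 26 = 827.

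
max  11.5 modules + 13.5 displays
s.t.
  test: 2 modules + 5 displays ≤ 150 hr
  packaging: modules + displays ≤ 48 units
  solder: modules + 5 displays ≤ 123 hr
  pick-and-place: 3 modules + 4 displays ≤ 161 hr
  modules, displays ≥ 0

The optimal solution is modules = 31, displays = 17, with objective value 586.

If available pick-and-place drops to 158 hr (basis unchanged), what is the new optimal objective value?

Binding: packaging and pick-and-place. Non-binding: test (3 unused), solder (7 unused).
Since test, solder are not tight, their duals are 0.
Dual feasibility on the basic columns requires 1·y_packaging + 3·y_pick-and-place = 11.5, 1·y_packaging + 4·y_pick-and-place = 13.5.
→ y_packaging = 5.5 and y_pick-and-place = 2.
Δz = y_pick-and-place·Δb = 2 × (-3) = -6, so new z* = 586 − 6 = 580.

580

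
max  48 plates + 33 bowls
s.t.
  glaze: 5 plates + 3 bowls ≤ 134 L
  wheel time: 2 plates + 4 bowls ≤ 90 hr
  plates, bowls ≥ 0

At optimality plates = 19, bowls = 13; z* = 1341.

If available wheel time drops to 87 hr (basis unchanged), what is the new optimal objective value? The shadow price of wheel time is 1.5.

1336.5

Δb = -3, so new z* = 1341 + (1.5)·(-3) = 1341 − 4.5 = 1336.5.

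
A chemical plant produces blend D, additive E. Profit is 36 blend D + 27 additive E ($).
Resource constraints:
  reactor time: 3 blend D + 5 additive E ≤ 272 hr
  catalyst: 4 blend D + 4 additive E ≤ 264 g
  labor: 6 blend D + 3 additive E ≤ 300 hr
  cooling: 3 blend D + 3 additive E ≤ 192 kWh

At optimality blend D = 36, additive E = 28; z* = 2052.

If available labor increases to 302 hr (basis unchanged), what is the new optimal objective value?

2058

Binding: labor and cooling. Non-binding: reactor time (24 unused), catalyst (8 unused).
Since reactor time, catalyst are not tight, their duals are 0.
Dual feasibility on the basic columns requires 6·y_labor + 3·y_cooling = 36, 3·y_labor + 3·y_cooling = 27.
→ y_labor = 3 and y_cooling = 6.
Δz = y_labor·Δb = 3 × (2) = 6, so new z* = 2052 + 6 = 2058.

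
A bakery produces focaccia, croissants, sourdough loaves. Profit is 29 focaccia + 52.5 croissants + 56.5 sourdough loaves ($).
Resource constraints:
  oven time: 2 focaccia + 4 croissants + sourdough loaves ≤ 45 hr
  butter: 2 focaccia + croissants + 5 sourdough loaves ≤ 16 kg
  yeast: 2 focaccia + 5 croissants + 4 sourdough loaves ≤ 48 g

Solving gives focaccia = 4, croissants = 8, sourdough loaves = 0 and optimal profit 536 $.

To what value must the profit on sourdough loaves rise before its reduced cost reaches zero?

63

Binding: butter and yeast. Non-binding: oven time (5 unused).
Slack constraints have shadow price 0 (complementary slackness).
From A_Bᵀ y = c: 2·y_butter + 2·y_yeast = 29; 1·y_butter + 5·y_yeast = 52.5.
Solving: y_butter = 5, y_yeast = 9.5.
sourdough loaves enters the basis when its profit ≥ yᵀa₃ = 5·5 + 9.5·4 = 63.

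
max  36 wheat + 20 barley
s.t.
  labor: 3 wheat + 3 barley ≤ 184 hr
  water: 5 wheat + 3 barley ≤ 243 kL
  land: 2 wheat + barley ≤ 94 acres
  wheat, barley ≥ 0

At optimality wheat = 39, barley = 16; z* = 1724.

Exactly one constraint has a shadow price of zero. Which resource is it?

labor

labor: 165/184 (slack 19)
water: 243/243 (binding)
land: 94/94 (binding)
By complementary slackness, a constraint with positive slack has shadow price 0 → labor.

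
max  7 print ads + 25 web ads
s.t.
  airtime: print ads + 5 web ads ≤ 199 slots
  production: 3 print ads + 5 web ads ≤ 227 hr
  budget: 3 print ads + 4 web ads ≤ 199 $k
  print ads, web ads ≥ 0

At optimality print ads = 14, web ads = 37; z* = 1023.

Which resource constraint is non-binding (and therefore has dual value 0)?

budget

airtime: 199/199 (binding)
production: 227/227 (binding)
budget: 190/199 (slack 9)
By complementary slackness, a constraint with positive slack has shadow price 0 → budget.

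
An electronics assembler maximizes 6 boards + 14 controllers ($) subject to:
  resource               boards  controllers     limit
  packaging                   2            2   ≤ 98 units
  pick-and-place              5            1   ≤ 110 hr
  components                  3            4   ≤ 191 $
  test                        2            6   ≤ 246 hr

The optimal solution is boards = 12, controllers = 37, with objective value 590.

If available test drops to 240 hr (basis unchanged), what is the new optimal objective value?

578

At the optimum: packaging uses 98 of 98 (binding); pick-and-place uses 97 of 110 (slack = 13); components uses 184 of 191 (slack = 7); test uses 246 of 246 (binding).
By complementary slackness, y = 0 for the non-binding constraints.
The binding rows give the dual system: 2·y_packaging + 2·y_test = 6 and 2·y_packaging + 6·y_test = 14.
→ y_packaging = 1 and y_test = 2.
Δz = y_test·Δb = 2 × (-6) = -12, so new z* = 590 − 12 = 578.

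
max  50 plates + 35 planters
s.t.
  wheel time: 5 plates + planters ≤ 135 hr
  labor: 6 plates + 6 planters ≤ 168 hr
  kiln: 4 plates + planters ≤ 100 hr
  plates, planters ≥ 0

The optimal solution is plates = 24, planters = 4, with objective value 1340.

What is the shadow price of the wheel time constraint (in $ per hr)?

0

Check each constraint at x*: wheel time 124/135 (slack 11); labor 168/168 (tight); kiln 100/100 (tight).
By complementary slackness, y = 0 for the non-binding constraint.
The binding rows give the dual system: 6·y_labor + 4·y_kiln = 50 and 6·y_labor + 1·y_kiln = 35.
→ y_labor = 5 and y_kiln = 5.
Shadow price of wheel time = 0.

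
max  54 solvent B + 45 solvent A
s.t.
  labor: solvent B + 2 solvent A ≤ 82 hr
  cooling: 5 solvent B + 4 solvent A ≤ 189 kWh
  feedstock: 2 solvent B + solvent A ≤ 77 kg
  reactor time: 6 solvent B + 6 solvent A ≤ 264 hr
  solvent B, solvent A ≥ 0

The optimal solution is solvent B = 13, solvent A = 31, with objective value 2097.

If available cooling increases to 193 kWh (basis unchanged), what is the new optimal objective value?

2133

Check each constraint at x*: labor 75/82 (slack 7); cooling 189/189 (tight); feedstock 57/77 (slack 20); reactor time 264/264 (tight).
By complementary slackness, y = 0 for the non-binding constraints.
Dual feasibility on the basic columns requires 5·y_cooling + 6·y_reactor time = 54, 4·y_cooling + 6·y_reactor time = 45.
Solving: y_cooling = 9, y_reactor time = 1.5.
Δz = y_cooling·Δb = 9 × (4) = 36, so new z* = 2097 + 36 = 2133.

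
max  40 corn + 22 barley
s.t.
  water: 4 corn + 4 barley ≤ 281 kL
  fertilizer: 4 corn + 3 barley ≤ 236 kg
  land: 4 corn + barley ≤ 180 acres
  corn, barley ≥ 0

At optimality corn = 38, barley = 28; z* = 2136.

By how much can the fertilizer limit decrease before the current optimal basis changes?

56

Binding constraints: fertilizer, land. The basis is B = [[4,3],[4,1]] with det -8.
Per unit decrease in fertilizer, x* moves by d = (0.125, -0.5).
The basis stays optimal until barley reaches 0; allowable decrease = 56 kg.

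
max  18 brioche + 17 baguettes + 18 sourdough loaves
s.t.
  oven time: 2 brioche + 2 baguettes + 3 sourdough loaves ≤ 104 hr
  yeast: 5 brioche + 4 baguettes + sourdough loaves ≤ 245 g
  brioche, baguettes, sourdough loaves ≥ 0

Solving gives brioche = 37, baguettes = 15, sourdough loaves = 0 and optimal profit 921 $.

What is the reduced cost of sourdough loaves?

Check each constraint at x*: oven time 104/104 (tight); yeast 245/245 (tight).
From A_Bᵀ y = c: 2·y_oven time + 5·y_yeast = 18; 2·y_oven time + 4·y_yeast = 17.
This yields shadow prices y_oven time = 6.5, y_yeast = 1.
Reduced cost of sourdough loaves: c₃ − yᵀa₃ = 18 − (6.5·3 + 1·1) = 18 − 20.5 = -2.5.

-2.5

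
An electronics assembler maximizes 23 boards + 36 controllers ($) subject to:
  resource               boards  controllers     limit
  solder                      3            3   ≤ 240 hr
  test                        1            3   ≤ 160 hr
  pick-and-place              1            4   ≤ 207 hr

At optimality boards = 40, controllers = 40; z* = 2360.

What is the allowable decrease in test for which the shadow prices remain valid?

Binding constraints: solder, test. The basis is B = [[3,3],[1,3]] with det 6.
Per unit decrease in test, x* moves by d = (0.5, -0.5).
The basis stays optimal until controllers reaches 0; allowable decrease = 80 hr.

80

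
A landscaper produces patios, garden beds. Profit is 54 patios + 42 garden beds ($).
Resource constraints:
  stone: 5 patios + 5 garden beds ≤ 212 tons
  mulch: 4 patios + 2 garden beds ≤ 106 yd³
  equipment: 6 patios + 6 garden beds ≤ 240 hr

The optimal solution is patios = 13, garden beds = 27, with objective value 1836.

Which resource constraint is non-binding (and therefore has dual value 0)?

stone

stone: 200/212 (slack 12)
mulch: 106/106 (binding)
equipment: 240/240 (binding)
By complementary slackness, a constraint with positive slack has shadow price 0 → stone.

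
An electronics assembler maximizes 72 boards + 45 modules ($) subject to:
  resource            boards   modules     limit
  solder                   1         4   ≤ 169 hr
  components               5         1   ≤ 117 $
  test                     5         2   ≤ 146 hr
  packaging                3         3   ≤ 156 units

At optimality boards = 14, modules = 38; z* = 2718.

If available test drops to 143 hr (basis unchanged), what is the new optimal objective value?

Check each constraint at x*: solder 166/169 (slack 3); components 108/117 (slack 9); test 146/146 (tight); packaging 156/156 (tight).
Slack constraints have shadow price 0 (complementary slackness).
Dual feasibility on the basic columns requires 5·y_test + 3·y_packaging = 72, 2·y_test + 3·y_packaging = 45.
→ y_test = 9 and y_packaging = 9.
Δz = y_test·Δb = 9 × (-3) = -27, so new z* = 2718 − 27 = 2691.

2691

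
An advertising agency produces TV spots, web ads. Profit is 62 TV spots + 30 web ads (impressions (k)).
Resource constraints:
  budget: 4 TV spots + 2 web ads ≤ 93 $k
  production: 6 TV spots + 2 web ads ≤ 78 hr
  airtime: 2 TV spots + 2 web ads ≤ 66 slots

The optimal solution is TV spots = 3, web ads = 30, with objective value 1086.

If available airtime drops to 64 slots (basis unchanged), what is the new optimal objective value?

1072

At the optimum: budget uses 72 of 93 (slack = 21); production uses 78 of 78 (binding); airtime uses 66 of 66 (binding).
Slack constraints have shadow price 0 (complementary slackness).
From A_Bᵀ y = c: 6·y_production + 2·y_airtime = 62; 2·y_production + 2·y_airtime = 30.
→ y_production = 8 and y_airtime = 7.
Δz = y_airtime·Δb = 7 × (-2) = -14, so new z* = 1086 − 14 = 1072.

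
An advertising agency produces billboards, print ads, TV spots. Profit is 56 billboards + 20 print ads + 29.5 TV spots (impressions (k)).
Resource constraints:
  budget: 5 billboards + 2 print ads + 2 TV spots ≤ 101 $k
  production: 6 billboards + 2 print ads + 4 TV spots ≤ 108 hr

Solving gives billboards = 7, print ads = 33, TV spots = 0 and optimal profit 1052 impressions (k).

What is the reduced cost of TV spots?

Check each constraint at x*: budget 101/101 (tight); production 108/108 (tight).
From A_Bᵀ y = c: 5·y_budget + 6·y_production = 56; 2·y_budget + 2·y_production = 20.
→ y_budget = 4 and y_production = 6.
Reduced cost of TV spots: c₃ − yᵀa₃ = 29.5 − (4·2 + 6·4) = 29.5 − 32 = -2.5.

-2.5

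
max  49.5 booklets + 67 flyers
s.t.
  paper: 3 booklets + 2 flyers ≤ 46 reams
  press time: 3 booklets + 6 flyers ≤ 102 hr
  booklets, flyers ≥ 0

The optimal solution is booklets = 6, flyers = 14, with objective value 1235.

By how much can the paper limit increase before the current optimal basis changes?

56

Binding constraints: paper, press time. The basis is B = [[3,2],[3,6]] with det 12.
Per unit increase in paper, x* moves by d = (0.5, -0.25).
The basis stays optimal until flyers reaches 0; allowable increase = 56 reams.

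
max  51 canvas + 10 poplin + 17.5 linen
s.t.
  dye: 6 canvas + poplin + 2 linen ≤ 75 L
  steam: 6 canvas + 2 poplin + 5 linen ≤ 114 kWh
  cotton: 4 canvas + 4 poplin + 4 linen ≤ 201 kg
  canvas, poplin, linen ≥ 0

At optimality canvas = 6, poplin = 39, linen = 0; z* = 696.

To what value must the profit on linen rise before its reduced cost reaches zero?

At the optimum: dye uses 75 of 75 (binding); steam uses 114 of 114 (binding); cotton uses 180 of 201 (slack = 21).
By complementary slackness, y = 0 for the non-binding constraint.
From A_Bᵀ y = c: 6·y_dye + 6·y_steam = 51; 1·y_dye + 2·y_steam = 10.
This yields shadow prices y_dye = 7, y_steam = 1.5.
linen enters the basis when its profit ≥ yᵀa₃ = 7·2 + 1.5·5 = 21.5.

21.5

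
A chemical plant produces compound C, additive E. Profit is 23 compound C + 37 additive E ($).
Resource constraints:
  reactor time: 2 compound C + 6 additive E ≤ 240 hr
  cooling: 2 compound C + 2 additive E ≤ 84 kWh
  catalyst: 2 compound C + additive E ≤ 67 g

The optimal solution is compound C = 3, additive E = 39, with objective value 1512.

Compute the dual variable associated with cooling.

8

At the optimum: reactor time uses 240 of 240 (binding); cooling uses 84 of 84 (binding); catalyst uses 45 of 67 (slack = 22).
Since catalyst is not tight, its dual is 0.
From A_Bᵀ y = c: 2·y_reactor time + 2·y_cooling = 23; 6·y_reactor time + 2·y_cooling = 37.
Solving: y_reactor time = 3.5, y_cooling = 8.
Shadow price of cooling = 8.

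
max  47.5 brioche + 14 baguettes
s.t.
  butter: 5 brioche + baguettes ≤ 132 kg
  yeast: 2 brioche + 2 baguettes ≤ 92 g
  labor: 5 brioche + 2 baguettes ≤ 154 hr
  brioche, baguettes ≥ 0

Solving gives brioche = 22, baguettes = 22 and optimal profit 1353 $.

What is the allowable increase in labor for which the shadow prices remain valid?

2.5

Binding constraints: butter, labor. The basis is B = [[5,1],[5,2]] with det 5.
Per unit increase in labor, x* moves by d = (-0.2, 1).
The basis stays optimal until yeast becomes binding; allowable increase = 2.5 hr.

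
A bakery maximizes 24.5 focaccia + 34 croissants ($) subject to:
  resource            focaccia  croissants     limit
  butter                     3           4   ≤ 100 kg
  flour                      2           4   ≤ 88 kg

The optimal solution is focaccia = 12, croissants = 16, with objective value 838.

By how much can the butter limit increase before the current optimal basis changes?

Binding constraints: butter, flour. The basis is B = [[3,4],[2,4]] with det 4.
Per unit increase in butter, x* moves by d = (1, -0.5).
The basis stays optimal until croissants reaches 0; allowable increase = 32 kg.

32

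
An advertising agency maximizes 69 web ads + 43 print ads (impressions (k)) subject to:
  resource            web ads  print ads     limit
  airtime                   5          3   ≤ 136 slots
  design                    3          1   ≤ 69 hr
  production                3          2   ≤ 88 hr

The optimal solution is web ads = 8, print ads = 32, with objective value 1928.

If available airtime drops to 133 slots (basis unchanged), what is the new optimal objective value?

Binding: airtime and production. Non-binding: design (13 unused).
Since design is not tight, its dual is 0.
From A_Bᵀ y = c: 5·y_airtime + 3·y_production = 69; 3·y_airtime + 2·y_production = 43.
This yields shadow prices y_airtime = 9, y_production = 8.
Δz = y_airtime·Δb = 9 × (-3) = -27, so new z* = 1928 − 27 = 1901.

1901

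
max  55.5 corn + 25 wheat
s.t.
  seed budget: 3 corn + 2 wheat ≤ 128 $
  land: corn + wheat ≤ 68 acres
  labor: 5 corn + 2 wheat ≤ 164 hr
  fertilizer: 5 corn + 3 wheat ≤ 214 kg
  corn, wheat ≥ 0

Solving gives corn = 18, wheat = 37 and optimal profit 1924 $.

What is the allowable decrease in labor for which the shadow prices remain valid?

Binding constraints: seed budget, labor. The basis is B = [[3,2],[5,2]] with det -4.
Per unit decrease in labor, x* moves by d = (-0.5, 0.75).
The basis stays optimal until corn reaches 0; allowable decrease = 36 hr.

36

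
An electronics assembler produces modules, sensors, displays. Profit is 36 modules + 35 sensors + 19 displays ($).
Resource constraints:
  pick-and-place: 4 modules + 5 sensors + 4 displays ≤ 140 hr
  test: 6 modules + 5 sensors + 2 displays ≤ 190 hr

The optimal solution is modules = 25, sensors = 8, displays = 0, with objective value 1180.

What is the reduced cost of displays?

-1

Check each constraint at x*: pick-and-place 140/140 (tight); test 190/190 (tight).
From A_Bᵀ y = c: 4·y_pick-and-place + 6·y_test = 36; 5·y_pick-and-place + 5·y_test = 35.
→ y_pick-and-place = 3 and y_test = 4.
Reduced cost of displays: c₃ − yᵀa₃ = 19 − (3·4 + 4·2) = 19 − 20 = -1.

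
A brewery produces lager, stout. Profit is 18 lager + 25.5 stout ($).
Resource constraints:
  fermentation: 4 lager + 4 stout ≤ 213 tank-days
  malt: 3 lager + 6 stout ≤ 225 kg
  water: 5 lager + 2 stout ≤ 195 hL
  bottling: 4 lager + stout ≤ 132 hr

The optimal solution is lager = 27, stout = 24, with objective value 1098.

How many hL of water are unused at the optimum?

water used = 5·27 + 2·24 = 183; slack = 195 − 183 = 12.

12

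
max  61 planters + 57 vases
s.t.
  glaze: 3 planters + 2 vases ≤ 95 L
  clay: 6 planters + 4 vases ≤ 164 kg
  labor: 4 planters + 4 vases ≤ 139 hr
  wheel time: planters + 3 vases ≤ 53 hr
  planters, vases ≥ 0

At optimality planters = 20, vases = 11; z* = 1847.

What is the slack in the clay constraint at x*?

clay used = 6·20 + 4·11 = 164; slack = 164 − 164 = 0.

0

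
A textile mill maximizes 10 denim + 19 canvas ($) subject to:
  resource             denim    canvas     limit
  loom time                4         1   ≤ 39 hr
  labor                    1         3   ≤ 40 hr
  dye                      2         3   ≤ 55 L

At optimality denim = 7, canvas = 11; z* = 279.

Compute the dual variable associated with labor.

At the optimum: loom time uses 39 of 39 (binding); labor uses 40 of 40 (binding); dye uses 47 of 55 (slack = 8).
Slack constraints have shadow price 0 (complementary slackness).
Dual feasibility on the basic columns requires 4·y_loom time + 1·y_labor = 10, 1·y_loom time + 3·y_labor = 19.
This yields shadow prices y_loom time = 1, y_labor = 6.
Shadow price of labor = 6.

6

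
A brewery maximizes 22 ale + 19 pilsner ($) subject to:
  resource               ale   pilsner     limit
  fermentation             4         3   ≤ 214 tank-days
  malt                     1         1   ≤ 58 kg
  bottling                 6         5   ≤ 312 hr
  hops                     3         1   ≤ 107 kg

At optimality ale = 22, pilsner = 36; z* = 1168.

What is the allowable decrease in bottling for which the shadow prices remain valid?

22

Binding constraints: malt, bottling. The basis is B = [[1,1],[6,5]] with det -1.
Per unit decrease in bottling, x* moves by d = (-1, 1).
The basis stays optimal until ale reaches 0; allowable decrease = 22 hr.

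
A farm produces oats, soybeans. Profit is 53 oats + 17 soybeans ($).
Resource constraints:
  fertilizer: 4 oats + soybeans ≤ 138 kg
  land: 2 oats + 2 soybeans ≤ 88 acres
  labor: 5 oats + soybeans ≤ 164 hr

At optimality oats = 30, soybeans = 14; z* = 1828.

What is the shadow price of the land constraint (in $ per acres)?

Check each constraint at x*: fertilizer 134/138 (slack 4); land 88/88 (tight); labor 164/164 (tight).
Since fertilizer is not tight, its dual is 0.
From A_Bᵀ y = c: 2·y_land + 5·y_labor = 53; 2·y_land + 1·y_labor = 17.
Solving: y_land = 4, y_labor = 9.
Shadow price of land = 4.

4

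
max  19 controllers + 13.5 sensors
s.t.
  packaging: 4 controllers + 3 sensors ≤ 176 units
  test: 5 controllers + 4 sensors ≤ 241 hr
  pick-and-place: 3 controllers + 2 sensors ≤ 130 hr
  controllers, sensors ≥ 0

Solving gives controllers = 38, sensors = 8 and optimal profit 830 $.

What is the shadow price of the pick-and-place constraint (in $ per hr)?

3

Check each constraint at x*: packaging 176/176 (tight); test 222/241 (slack 19); pick-and-place 130/130 (tight).
By complementary slackness, y = 0 for the non-binding constraint.
From A_Bᵀ y = c: 4·y_packaging + 3·y_pick-and-place = 19; 3·y_packaging + 2·y_pick-and-place = 13.5.
Solving: y_packaging = 2.5, y_pick-and-place = 3.
Shadow price of pick-and-place = 3.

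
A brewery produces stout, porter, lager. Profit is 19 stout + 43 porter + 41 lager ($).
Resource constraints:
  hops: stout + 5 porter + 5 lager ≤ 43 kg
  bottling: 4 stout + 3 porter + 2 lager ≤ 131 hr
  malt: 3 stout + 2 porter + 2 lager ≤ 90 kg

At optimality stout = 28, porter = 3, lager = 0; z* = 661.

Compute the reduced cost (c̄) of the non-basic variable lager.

-2

Check each constraint at x*: hops 43/43 (tight); bottling 121/131 (slack 10); malt 90/90 (tight).
Slack constraints have shadow price 0 (complementary slackness).
The binding rows give the dual system: 1·y_hops + 3·y_malt = 19 and 5·y_hops + 2·y_malt = 43.
→ y_hops = 7 and y_malt = 4.
Reduced cost of lager: c₃ − yᵀa₃ = 41 − (7·5 + 4·2) = 41 − 43 = -2.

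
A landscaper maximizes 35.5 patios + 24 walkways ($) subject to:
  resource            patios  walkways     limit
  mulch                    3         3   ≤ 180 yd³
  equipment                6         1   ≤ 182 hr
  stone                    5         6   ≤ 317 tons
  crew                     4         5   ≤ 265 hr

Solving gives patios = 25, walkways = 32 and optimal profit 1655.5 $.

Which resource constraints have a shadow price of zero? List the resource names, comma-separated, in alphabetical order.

mulch: 171/180 (slack 9)
equipment: 182/182 (binding)
stone: 317/317 (binding)
crew: 260/265 (slack 5)
By complementary slackness, a constraint with positive slack has shadow price 0 → crew, mulch.

crew, mulch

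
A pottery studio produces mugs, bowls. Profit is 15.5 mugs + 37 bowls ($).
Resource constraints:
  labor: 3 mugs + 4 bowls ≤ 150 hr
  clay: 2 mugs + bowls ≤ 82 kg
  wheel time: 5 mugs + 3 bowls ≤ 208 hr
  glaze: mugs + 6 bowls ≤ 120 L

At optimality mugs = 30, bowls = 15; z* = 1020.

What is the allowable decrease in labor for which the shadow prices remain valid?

70

Binding constraints: labor, glaze. The basis is B = [[3,4],[1,6]] with det 14.
Per unit decrease in labor, x* moves by d = (-0.4286, 0.0714).
The basis stays optimal until mugs reaches 0; allowable decrease = 70 hr.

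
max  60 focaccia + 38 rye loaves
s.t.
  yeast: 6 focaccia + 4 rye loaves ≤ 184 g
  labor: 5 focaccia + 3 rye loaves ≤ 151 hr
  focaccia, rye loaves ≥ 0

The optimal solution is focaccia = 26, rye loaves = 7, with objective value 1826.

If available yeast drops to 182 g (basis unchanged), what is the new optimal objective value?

1816

At the optimum: yeast uses 184 of 184 (binding); labor uses 151 of 151 (binding).
Dual feasibility on the basic columns requires 6·y_yeast + 5·y_labor = 60, 4·y_yeast + 3·y_labor = 38.
→ y_yeast = 5 and y_labor = 6.
Δz = y_yeast·Δb = 5 × (-2) = -10, so new z* = 1826 − 10 = 1816.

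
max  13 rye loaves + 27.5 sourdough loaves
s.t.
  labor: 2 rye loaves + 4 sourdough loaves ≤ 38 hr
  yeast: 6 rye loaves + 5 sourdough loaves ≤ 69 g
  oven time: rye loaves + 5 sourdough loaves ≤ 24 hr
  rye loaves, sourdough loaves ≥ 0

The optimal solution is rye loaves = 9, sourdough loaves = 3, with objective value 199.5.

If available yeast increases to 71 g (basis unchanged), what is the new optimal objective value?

At the optimum: labor uses 30 of 38 (slack = 8); yeast uses 69 of 69 (binding); oven time uses 24 of 24 (binding).
By complementary slackness, y = 0 for the non-binding constraint.
Dual feasibility on the basic columns requires 6·y_yeast + 1·y_oven time = 13, 5·y_yeast + 5·y_oven time = 27.5.
This yields shadow prices y_yeast = 1.5, y_oven time = 4.
Δz = y_yeast·Δb = 1.5 × (2) = 3, so new z* = 199.5 + 3 = 202.5.

202.5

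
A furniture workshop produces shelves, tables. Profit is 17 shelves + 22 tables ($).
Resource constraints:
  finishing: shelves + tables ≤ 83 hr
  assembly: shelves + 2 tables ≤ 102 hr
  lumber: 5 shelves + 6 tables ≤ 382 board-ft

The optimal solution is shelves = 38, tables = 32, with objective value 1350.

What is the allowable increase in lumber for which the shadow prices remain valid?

52

Binding constraints: assembly, lumber. The basis is B = [[1,2],[5,6]] with det -4.
Per unit increase in lumber, x* moves by d = (0.5, -0.25).
The basis stays optimal until finishing becomes binding; allowable increase = 52 board-ft.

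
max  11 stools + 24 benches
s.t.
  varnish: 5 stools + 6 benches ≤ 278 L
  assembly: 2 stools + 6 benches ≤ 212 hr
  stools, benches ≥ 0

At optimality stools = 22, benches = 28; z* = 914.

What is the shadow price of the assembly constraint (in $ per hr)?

Both varnish and assembly are binding at x*.
Dual feasibility on the basic columns requires 5·y_varnish + 2·y_assembly = 11, 6·y_varnish + 6·y_assembly = 24.
→ y_varnish = 1 and y_assembly = 3.
Shadow price of assembly = 3.

3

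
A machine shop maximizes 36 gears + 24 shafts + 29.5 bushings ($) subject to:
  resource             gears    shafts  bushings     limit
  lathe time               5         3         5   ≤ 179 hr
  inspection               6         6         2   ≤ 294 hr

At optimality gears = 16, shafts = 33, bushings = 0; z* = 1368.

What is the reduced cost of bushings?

-2.5

At the optimum: lathe time uses 179 of 179 (binding); inspection uses 294 of 294 (binding).
The binding rows give the dual system: 5·y_lathe time + 6·y_inspection = 36 and 3·y_lathe time + 6·y_inspection = 24.
This yields shadow prices y_lathe time = 6, y_inspection = 1.
Reduced cost of bushings: c₃ − yᵀa₃ = 29.5 − (6·5 + 1·2) = 29.5 − 32 = -2.5.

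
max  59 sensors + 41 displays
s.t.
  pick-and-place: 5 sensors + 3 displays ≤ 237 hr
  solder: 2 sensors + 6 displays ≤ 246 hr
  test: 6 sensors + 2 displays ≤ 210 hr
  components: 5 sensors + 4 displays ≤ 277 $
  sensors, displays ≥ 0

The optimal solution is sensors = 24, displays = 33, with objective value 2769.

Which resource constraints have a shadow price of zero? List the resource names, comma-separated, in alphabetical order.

pick-and-place: 219/237 (slack 18)
solder: 246/246 (binding)
test: 210/210 (binding)
components: 252/277 (slack 25)
By complementary slackness, a constraint with positive slack has shadow price 0 → components, pick-and-place.

components, pick-and-place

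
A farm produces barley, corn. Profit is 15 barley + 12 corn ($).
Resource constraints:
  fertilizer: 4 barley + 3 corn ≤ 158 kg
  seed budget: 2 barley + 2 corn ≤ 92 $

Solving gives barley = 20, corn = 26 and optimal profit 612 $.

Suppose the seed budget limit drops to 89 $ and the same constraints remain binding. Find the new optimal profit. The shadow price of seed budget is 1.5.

607.5

Δb = -3, so new z* = 612 + (1.5)·(-3) = 612 − 4.5 = 607.5.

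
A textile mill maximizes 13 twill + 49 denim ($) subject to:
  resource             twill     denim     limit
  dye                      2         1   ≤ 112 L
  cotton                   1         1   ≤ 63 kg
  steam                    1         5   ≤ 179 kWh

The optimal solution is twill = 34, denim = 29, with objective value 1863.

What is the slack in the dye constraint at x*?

15

dye used = 2·34 + 1·29 = 97; slack = 112 − 97 = 15.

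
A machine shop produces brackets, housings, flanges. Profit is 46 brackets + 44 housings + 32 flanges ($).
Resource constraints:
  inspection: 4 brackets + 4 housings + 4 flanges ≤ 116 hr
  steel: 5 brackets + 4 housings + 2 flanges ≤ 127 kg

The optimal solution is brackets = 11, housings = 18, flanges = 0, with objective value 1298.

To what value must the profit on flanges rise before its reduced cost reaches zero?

40

At the optimum: inspection uses 116 of 116 (binding); steel uses 127 of 127 (binding).
The binding rows give the dual system: 4·y_inspection + 5·y_steel = 46 and 4·y_inspection + 4·y_steel = 44.
This yields shadow prices y_inspection = 9, y_steel = 2.
flanges enters the basis when its profit ≥ yᵀa₃ = 9·4 + 2·2 = 40.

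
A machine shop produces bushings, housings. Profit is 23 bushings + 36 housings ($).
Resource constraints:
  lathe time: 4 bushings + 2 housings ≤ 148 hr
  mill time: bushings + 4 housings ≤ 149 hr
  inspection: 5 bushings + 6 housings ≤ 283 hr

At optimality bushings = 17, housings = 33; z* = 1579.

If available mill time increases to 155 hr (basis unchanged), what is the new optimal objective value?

1597

Check each constraint at x*: lathe time 134/148 (slack 14); mill time 149/149 (tight); inspection 283/283 (tight).
Since lathe time is not tight, its dual is 0.
Dual feasibility on the basic columns requires 1·y_mill time + 5·y_inspection = 23, 4·y_mill time + 6·y_inspection = 36.
Solving: y_mill time = 3, y_inspection = 4.
Δz = y_mill time·Δb = 3 × (6) = 18, so new z* = 1579 + 18 = 1597.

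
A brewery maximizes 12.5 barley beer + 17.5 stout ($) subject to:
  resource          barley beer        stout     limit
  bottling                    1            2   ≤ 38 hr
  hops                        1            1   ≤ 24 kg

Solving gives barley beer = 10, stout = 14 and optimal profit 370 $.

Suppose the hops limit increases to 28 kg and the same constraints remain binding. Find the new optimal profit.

Check each constraint at x*: bottling 38/38 (tight); hops 24/24 (tight).
Dual feasibility on the basic columns requires 1·y_bottling + 1·y_hops = 12.5, 2·y_bottling + 1·y_hops = 17.5.
→ y_bottling = 5 and y_hops = 7.5.
Δz = y_hops·Δb = 7.5 × (4) = 30, so new z* = 370 + 30 = 400.

400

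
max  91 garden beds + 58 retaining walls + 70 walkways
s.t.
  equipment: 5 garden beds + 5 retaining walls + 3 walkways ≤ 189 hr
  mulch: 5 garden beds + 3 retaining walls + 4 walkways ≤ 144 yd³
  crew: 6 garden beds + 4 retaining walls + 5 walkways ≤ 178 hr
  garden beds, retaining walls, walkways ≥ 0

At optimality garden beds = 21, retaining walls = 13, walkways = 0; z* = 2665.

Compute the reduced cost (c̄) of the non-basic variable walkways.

-4.5

Check each constraint at x*: equipment 170/189 (slack 19); mulch 144/144 (tight); crew 178/178 (tight).
Slack constraints have shadow price 0 (complementary slackness).
From A_Bᵀ y = c: 5·y_mulch + 6·y_crew = 91; 3·y_mulch + 4·y_crew = 58.
Solving: y_mulch = 8, y_crew = 8.5.
Reduced cost of walkways: c₃ − yᵀa₃ = 70 − (8·4 + 8.5·5) = 70 − 74.5 = -4.5.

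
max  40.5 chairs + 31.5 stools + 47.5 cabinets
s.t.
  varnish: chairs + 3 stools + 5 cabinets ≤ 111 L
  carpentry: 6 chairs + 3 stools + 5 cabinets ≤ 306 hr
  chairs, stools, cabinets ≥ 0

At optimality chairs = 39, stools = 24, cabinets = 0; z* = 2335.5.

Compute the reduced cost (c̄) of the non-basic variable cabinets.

Both varnish and carpentry are binding at x*.
From A_Bᵀ y = c: 1·y_varnish + 6·y_carpentry = 40.5; 3·y_varnish + 3·y_carpentry = 31.5.
This yields shadow prices y_varnish = 4.5, y_carpentry = 6.
Reduced cost of cabinets: c₃ − yᵀa₃ = 47.5 − (4.5·5 + 6·5) = 47.5 − 52.5 = -5.

-5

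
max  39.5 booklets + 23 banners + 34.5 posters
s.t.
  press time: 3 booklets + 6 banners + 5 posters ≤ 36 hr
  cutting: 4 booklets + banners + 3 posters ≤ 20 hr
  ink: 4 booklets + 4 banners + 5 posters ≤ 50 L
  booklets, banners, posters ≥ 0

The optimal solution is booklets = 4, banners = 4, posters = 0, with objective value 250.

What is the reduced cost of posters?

-2

At the optimum: press time uses 36 of 36 (binding); cutting uses 20 of 20 (binding); ink uses 32 of 50 (slack = 18).
By complementary slackness, y = 0 for the non-binding constraint.
Dual feasibility on the basic columns requires 3·y_press time + 4·y_cutting = 39.5, 6·y_press time + 1·y_cutting = 23.
This yields shadow prices y_press time = 2.5, y_cutting = 8.
Reduced cost of posters: c₃ − yᵀa₃ = 34.5 − (2.5·5 + 8·3) = 34.5 − 36.5 = -2.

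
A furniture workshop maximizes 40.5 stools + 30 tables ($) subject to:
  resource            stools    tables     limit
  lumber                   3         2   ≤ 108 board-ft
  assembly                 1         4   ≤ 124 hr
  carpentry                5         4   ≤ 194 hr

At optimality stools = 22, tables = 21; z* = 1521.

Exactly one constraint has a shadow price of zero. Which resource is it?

assembly

lumber: 108/108 (binding)
assembly: 106/124 (slack 18)
carpentry: 194/194 (binding)
By complementary slackness, a constraint with positive slack has shadow price 0 → assembly.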